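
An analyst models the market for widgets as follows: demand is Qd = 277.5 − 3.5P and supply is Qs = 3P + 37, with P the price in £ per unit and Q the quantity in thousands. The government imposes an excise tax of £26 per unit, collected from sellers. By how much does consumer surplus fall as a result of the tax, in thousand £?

Before the tax: set 277.5 − 3.5P = 3P + 37 → P* = £37, Q* = 148.
With the tax collected from sellers, supply shifts: Qs = 3(P − 26) + 37.
New equilibrium: buyers pay £49, sellers receive £23, Q = 106. (Wedge: Pb − Ps = 26.)
ΔCS is the trapezoid between Q = 106 and Q = 148 of height £12: ½ · (148 + 106) · 12 = £1524.

Consumer surplus falls by £1524 thousand.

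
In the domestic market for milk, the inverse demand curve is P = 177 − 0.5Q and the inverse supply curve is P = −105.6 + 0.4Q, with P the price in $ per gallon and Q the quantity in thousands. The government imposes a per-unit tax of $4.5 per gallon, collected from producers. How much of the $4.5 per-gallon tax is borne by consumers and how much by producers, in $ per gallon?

Rewrite in direct form: Qd = 354 − 2P and Qs = 2.5P + 264.
Without the tax, 354 − 2P = 2.5P + 264 gives 4.5P = 90, so P* = $20 and Q* = 314.
With the tax collected from producers, supply shifts: Qs = 2.5(P − 4.5) + 264.
Solving gives Q = 309 with consumers paying $22.5 and producers receiving $18 (the $4.5 wedge).
Burden on consumers: $2.5; on producers: $2. (They sum to $4.5.)
The less price-elastic side of the market bears the larger share of a per-unit tax.

Consumers bear $2.5 per gallon; producers bear $2 per gallon.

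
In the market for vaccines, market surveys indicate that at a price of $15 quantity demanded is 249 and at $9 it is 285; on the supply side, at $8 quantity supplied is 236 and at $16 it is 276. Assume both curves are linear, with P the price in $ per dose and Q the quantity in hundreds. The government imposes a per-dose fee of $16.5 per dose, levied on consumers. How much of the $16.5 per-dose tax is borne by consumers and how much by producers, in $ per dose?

Consumers bear $7.5 per dose; producers bear $9 per dose.

Demand slope: (285 − 249)/(9 − 15) = -6, so Qd = 339 − 6P.
Supply slope: (276 − 236)/(16 − 8) = 5, so Qs = 5P + 196.
Before the tax: set 339 − 6P = 5P + 196 → P* = $13, Q* = 261.
With the tax collected from consumers, demand (in seller-price terms) shifts: Qd = 339 − 6(P + 16.5).
New equilibrium: consumers pay $20.5, producers receive $4, Q = 216. (Wedge: Pb − Ps = 16.5.)
Burden on consumers: $7.5; on producers: $9. (They sum to $16.5.)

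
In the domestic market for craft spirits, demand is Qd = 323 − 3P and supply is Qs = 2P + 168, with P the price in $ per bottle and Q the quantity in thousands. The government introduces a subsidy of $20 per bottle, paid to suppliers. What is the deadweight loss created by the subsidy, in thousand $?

Deadweight loss = $240 thousand.

Before the subsidy: set 323 − 3P = 2P + 168 → P* = $31, Q* = 230.
With a per-unit subsidy paid to suppliers, each receives P + 20 per unit sold, so supply becomes Qs = 2(P + 20) + 168.
Solving gives Q = 254 with buyers paying $23 and suppliers receiving $43 (the $20 wedge).
Quantity rises by |ΔQ| = |230 − 254| = 24.
DWL = ½ · t · |ΔQ| = ½ · 20 · 24 = $240.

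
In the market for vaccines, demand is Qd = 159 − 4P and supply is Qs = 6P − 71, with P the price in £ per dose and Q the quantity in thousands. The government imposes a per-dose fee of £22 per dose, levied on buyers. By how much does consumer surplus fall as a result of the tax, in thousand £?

Before the tax: set 159 − 4P = 6P − 71 → P* = £23, Q* = 67.
With the tax collected from buyers, demand (in seller-price terms) shifts: Qd = 159 − 4(P + 22).
New equilibrium: buyers pay £36.2, producers receive £14.2, Q = 14.2. (Wedge: Pb − Ps = 22.)
ΔCS is the trapezoid between Q = 14.2 and Q = 67 of height £13.2: ½ · (67 + 14.2) · 13.2 = £535.92.

Consumer surplus falls by £535.92 thousand.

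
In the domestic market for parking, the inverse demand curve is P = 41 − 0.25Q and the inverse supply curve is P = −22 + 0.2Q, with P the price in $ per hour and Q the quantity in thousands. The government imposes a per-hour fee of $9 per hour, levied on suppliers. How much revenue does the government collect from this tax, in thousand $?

Inverting to Q(P) form: Qd = 164 − 4P; Qs = 5P + 110.
Without the tax, 164 − 4P = 5P + 110 gives 9P = 54, so P* = $6 and Q* = 140.
With the tax collected from suppliers, supply shifts: Qs = 5(P − 9) + 110.
New equilibrium: consumers pay $11, suppliers receive $2, Q = 120. (Wedge: Pb − Ps = 9.)
Revenue = t · Q = 9 · 120 = $1080.

Tax revenue = $1080 thousand.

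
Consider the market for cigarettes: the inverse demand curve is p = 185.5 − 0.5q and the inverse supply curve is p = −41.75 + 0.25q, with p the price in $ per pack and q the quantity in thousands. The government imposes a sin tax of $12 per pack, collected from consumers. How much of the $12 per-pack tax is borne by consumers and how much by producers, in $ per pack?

Inverting to q(p) form: qd = 371 − 2p; qs = 4p + 167.
Before the tax: set 371 − 2p = 4p + 167 → p* = $34, q* = 303.
With the tax collected from consumers, demand (in seller-price terms) shifts: qd = 371 − 2(p + 12).
Solving gives q = 287 with consumers paying $42 and producers receiving $30 (the $12 wedge).
Burden on consumers: $8; on producers: $4. (They sum to $12.)

Consumers bear $8 per pack; producers bear $4 per pack.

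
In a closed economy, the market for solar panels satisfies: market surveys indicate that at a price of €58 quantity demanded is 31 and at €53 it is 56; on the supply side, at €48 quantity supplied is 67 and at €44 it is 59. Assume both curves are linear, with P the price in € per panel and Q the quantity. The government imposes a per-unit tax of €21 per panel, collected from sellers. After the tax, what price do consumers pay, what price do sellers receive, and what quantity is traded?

Consumers pay €56; sellers receive €35; quantity = 41.

Demand slope: (56 − 31)/(53 − 58) = -5, so Qd = 321 − 5P.
Supply slope: (59 − 67)/(44 − 48) = 2, so Qs = 2P − 29.
Without the tax, 321 − 5P = 2P − 29 gives 7P = 350, so P* = €50 and Q* = 71.
With the tax collected from sellers, supply shifts: Qs = 2(P − 21) − 29.
New equilibrium: consumers pay €56, sellers receive €35, Q = 41. (Wedge: Pb − Ps = 21.)
The less price-elastic side of the market bears the larger share of a per-unit tax.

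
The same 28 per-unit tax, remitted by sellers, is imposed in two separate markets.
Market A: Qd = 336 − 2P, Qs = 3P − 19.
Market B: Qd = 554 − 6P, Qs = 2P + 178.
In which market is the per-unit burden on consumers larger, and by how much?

Market A: pre-tax P* = 71, Q* = 194; post-tax Q = 160.4; per-unit burden on consumers = 16.8.
Market B: pre-tax P* = 47, Q* = 272; post-tax Q = 230; per-unit burden on consumers = 7.
Difference: 16.8 vs 7 → market A is larger by 9.8.

Market A, by 9.8.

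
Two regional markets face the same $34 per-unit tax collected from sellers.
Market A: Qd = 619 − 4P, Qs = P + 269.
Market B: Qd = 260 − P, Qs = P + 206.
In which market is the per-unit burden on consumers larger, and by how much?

Market B, by $10.2.

Market A: pre-tax P* = $70, Q* = 339; post-tax Q = 311.8; per-unit burden on consumers = $6.8.
Market B: pre-tax P* = $27, Q* = 233; post-tax Q = 216; per-unit burden on consumers = $17.
Difference: $6.8 vs $17 → market B is larger by $10.2.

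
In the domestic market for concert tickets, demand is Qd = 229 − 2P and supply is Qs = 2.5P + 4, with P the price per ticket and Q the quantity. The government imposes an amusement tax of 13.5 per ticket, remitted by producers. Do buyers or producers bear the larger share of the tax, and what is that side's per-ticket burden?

Without the tax, 229 − 2P = 2.5P + 4 gives 4.5P = 225, so P* = 50 and Q* = 129.
With the tax collected from producers, supply shifts: Qs = 2.5(P − 13.5) + 4.
Solving gives Q = 114 with buyers paying 57.5 and producers receiving 44 (the 13.5 wedge).
Per-ticket burden: buyers 7.5, producers 6.
Buyers take the larger share because demand is less price-elastic here (demand slope 2 vs supply slope 2.5).
The less price-elastic side of the market bears the larger share of a per-unit tax.

Buyers bear the larger share: 7.5 per ticket.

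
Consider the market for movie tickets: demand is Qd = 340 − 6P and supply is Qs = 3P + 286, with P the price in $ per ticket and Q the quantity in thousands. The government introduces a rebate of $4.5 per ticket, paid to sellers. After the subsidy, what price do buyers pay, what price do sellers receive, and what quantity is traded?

Before the subsidy: set 340 − 6P = 3P + 286 → P* = $6, Q* = 304.
With a per-unit subsidy paid to sellers, each receives P + 4.5 per unit sold, so supply becomes Qs = 3(P + 4.5) + 286.
Solving gives Q = 313 with buyers paying $4.5 and sellers receiving $9 (the $4.5 wedge).

Buyers pay $4.5; sellers receive $9; quantity = 313.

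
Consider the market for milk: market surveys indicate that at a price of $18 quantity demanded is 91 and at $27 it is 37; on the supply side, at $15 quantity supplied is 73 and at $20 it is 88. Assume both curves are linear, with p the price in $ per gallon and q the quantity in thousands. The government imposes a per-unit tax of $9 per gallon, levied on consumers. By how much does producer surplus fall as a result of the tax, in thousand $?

Producer surplus falls by $456 thousand.

Demand slope: (37 − 91)/(27 − 18) = -6, so qd = 199 − 6p.
Supply slope: (88 − 73)/(20 − 15) = 3, so qs = 3p + 28.
Without the tax, 199 − 6p = 3p + 28 gives 9p = 171, so p* = $19 and q* = 85.
With the tax collected from consumers, demand (in seller-price terms) shifts: qd = 199 − 6(p + 9).
Solving gives q = 67 with consumers paying $22 and producers receiving $13 (the $9 wedge).
ΔPS is the trapezoid between Q = 67 and Q = 85 of height $6: ½ · (85 + 67) · 6 = $456.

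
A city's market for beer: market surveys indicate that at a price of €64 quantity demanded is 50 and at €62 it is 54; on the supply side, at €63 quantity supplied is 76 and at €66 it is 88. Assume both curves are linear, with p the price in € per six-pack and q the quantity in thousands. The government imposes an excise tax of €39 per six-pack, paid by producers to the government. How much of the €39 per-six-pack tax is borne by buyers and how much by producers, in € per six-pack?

Demand slope: (54 − 50)/(62 − 64) = -2, so qd = 178 − 2p.
Supply slope: (88 − 76)/(66 − 63) = 4, so qs = 4p − 176.
Before the tax: set 178 − 2p = 4p − 176 → p* = €59, q* = 60.
With the tax collected from producers, supply shifts: qs = 4(p − 39) − 176.
New equilibrium: buyers pay €85, producers receive €46, q = 8. (Wedge: pb − ps = 39.)
Burden on buyers: €26; on producers: €13. (They sum to €39.)
The less price-elastic side of the market bears the larger share of a per-unit tax.

Buyers bear €26 per six-pack; producers bear €13 per six-pack.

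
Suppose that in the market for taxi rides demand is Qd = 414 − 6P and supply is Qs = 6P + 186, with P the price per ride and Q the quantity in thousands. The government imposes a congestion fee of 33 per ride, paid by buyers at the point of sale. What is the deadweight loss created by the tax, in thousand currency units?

Before the tax: set 414 − 6P = 6P + 186 → P* = 19, Q* = 300.
With the tax collected from buyers, demand (in seller-price terms) shifts: Qd = 414 − 6(P + 33).
New equilibrium: buyers pay 35.5, producers receive 2.5, Q = 201. (Wedge: Pb − Ps = 33.)
Quantity falls by |ΔQ| = |300 − 201| = 99.
DWL = ½ · t · |ΔQ| = ½ · 33 · 99 = 1633.5.

Deadweight loss = 1633.5 thousand.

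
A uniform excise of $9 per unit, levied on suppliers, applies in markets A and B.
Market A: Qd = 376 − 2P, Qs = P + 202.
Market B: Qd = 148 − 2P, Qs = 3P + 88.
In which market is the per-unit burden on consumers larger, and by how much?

Market A: pre-tax P* = $58, Q* = 260; post-tax Q = 254; per-unit burden on consumers = $3.
Market B: pre-tax P* = $12, Q* = 124; post-tax Q = 113.2; per-unit burden on consumers = $5.4.
Difference: $3 vs $5.4 → market B is larger by $2.4.

Market B, by $2.4.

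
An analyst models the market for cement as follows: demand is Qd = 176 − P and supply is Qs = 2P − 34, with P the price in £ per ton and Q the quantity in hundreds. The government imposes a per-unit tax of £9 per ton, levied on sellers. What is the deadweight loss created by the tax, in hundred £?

Without the tax, 176 − P = 2P − 34 gives 3P = 210, so P* = £70 and Q* = 106.
With the tax collected from sellers, supply shifts: Qs = 2(P − 9) − 34.
Solving gives Q = 100 with consumers paying £76 and sellers receiving £67 (the £9 wedge).
Quantity falls by |ΔQ| = |106 − 100| = 6.
DWL = ½ · t · |ΔQ| = ½ · 9 · 6 = £27.

Deadweight loss = £27 hundred.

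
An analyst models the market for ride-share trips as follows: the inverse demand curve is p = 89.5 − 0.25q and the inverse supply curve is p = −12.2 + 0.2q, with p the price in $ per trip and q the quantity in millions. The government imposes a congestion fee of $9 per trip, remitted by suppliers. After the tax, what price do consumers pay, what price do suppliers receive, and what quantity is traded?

Consumers pay $38; suppliers receive $29; quantity = 206.

Inverting to q(p) form: qd = 358 − 4p; qs = 5p + 61.
Before the tax: set 358 − 4p = 5p + 61 → p* = $33, q* = 226.
With the tax collected from suppliers, supply shifts: qs = 5(p − 9) + 61.
Solving gives q = 206 with consumers paying $38 and suppliers receiving $29 (the $9 wedge).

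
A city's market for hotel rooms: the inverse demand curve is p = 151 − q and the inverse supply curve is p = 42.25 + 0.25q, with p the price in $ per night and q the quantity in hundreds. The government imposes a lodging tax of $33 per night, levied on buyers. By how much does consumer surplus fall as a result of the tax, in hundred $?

Consumer surplus falls by $1948.32 hundred.

Inverting to q(p) form: qd = 151 − p; qs = 4p − 169.
Before the tax: set 151 − p = 4p − 169 → p* = $64, q* = 87.
With the tax collected from buyers, demand (in seller-price terms) shifts: qd = 151 − (p + 33).
Solving gives q = 60.6 with buyers paying $90.4 and sellers receiving $57.4 (the $33 wedge).
ΔCS is the trapezoid between Q = 60.6 and Q = 87 of height $26.4: ½ · (87 + 60.6) · 26.4 = $1948.32.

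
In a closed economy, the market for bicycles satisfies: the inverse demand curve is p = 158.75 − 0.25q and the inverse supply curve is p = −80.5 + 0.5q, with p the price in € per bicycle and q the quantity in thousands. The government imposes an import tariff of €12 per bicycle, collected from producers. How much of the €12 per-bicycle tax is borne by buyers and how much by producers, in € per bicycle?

Rewrite in direct form: qd = 635 − 4p and qs = 2p + 161.
Without the tax, 635 − 4p = 2p + 161 gives 6p = 474, so p* = €79 and q* = 319.
With the tax collected from producers, supply shifts: qs = 2(p − 12) + 161.
New equilibrium: buyers pay €83, producers receive €71, q = 303. (Wedge: pb − ps = 12.)
Burden on buyers: €4; on producers: €8. (They sum to €12.)
The less price-elastic side of the market bears the larger share of a per-unit tax.

Buyers bear €4 per bicycle; producers bear €8 per bicycle.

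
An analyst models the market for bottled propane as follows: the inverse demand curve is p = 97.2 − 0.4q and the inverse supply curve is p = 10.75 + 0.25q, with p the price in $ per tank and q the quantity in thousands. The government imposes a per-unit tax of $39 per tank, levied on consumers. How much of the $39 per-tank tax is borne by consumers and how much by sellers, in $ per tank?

Consumers bear $24 per tank; sellers bear $15 per tank.

Rewrite in direct form: qd = 243 − 2.5p and qs = 4p − 43.
Before the tax: set 243 − 2.5p = 4p − 43 → p* = $44, q* = 133.
With the tax collected from consumers, demand (in seller-price terms) shifts: qd = 243 − 2.5(p + 39).
New equilibrium: consumers pay $68, sellers receive $29, q = 73. (Wedge: pb − ps = 39.)
Burden on consumers: $24; on sellers: $15. (They sum to $39.)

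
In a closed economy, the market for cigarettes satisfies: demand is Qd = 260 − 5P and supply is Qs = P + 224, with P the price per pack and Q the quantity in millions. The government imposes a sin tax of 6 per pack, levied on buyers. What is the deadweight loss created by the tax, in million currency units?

Deadweight loss = 15 million.

Before the tax: set 260 − 5P = P + 224 → P* = 6, Q* = 230.
With the tax collected from buyers, demand (in seller-price terms) shifts: Qd = 260 − 5(P + 6).
New equilibrium: buyers pay 7, sellers receive 1, Q = 225. (Wedge: Pb − Ps = 6.)
Quantity falls by |ΔQ| = |230 − 225| = 5.
DWL = ½ · t · |ΔQ| = ½ · 6 · 5 = 15.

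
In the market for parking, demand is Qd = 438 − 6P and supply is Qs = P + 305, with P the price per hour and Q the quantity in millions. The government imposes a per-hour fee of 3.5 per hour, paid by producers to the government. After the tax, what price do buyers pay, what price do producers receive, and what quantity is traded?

Without the tax, 438 − 6P = P + 305 gives 7P = 133, so P* = 19 and Q* = 324.
With the tax collected from producers, supply shifts: Qs = (P − 3.5) + 305.
Solving gives Q = 321 with buyers paying 19.5 and producers receiving 16 (the 3.5 wedge).
The less price-elastic side of the market bears the larger share of a per-unit tax.

Buyers pay 19.5; producers receive 16; quantity = 321.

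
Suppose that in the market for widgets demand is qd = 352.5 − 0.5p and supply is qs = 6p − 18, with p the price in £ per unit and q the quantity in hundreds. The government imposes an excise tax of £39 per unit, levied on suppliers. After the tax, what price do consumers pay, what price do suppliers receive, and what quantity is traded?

Consumers pay £93; suppliers receive £54; quantity = 306.

Before the tax: set 352.5 − 0.5p = 6p − 18 → p* = £57, q* = 324.
With the tax collected from suppliers, supply shifts: qs = 6(p − 39) − 18.
Solving gives q = 306 with consumers paying £93 and suppliers receiving £54 (the £39 wedge).
The less price-elastic side of the market bears the larger share of a per-unit tax.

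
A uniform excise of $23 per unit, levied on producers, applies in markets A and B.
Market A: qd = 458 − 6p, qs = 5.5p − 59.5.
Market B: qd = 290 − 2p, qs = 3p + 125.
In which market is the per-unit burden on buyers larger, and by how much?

Market B, by $2.8.

Market A: pre-tax p* = $45, q* = 188; post-tax q = 122; per-unit burden on buyers = $11.
Market B: pre-tax p* = $33, q* = 224; post-tax q = 196.4; per-unit burden on buyers = $13.8.
Difference: $11 vs $13.8 → market B is larger by $2.8.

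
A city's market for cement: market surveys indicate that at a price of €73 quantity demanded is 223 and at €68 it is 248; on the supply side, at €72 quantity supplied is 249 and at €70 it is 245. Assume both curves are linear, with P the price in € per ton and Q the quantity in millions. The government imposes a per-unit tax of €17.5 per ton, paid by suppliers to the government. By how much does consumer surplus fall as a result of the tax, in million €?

Demand slope: (248 − 223)/(68 − 73) = -5, so Qd = 588 − 5P.
Supply slope: (245 − 249)/(70 − 72) = 2, so Qs = 2P + 105.
Without the tax, 588 − 5P = 2P + 105 gives 7P = 483, so P* = €69 and Q* = 243.
With the tax collected from suppliers, supply shifts: Qs = 2(P − 17.5) + 105.
New equilibrium: consumers pay €74, suppliers receive €56.5, Q = 218. (Wedge: Pb − Ps = 17.5.)
ΔCS is the trapezoid between Q = 218 and Q = 243 of height €5: ½ · (243 + 218) · 5 = €1152.5.

Consumer surplus falls by €1152.5 million.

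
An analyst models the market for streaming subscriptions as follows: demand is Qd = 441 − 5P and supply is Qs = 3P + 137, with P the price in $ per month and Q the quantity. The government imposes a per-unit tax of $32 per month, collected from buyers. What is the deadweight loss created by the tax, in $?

Deadweight loss = $960.

Without the tax, 441 − 5P = 3P + 137 gives 8P = 304, so P* = $38 and Q* = 251.
With the tax collected from buyers, demand (in seller-price terms) shifts: Qd = 441 − 5(P + 32).
Solving gives Q = 191 with buyers paying $50 and suppliers receiving $18 (the $32 wedge).
Quantity falls by |ΔQ| = |251 − 191| = 60.
DWL = ½ · t · |ΔQ| = ½ · 32 · 60 = $960.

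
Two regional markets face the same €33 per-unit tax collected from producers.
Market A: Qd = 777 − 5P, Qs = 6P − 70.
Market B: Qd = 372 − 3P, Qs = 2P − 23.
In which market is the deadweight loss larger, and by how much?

Market A, by €831.6.

Market A: pre-tax P* = €77, Q* = 392; post-tax Q = 302; deadweight loss = €1485.
Market B: pre-tax P* = €79, Q* = 135; post-tax Q = 95.4; deadweight loss = €653.4.
Difference: €1485 vs €653.4 → market A is larger by €831.6.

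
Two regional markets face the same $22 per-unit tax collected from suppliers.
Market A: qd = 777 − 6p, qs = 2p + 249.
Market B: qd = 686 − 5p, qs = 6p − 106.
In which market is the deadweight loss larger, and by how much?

Market A: pre-tax p* = $66, q* = 381; post-tax q = 348; deadweight loss = $363.
Market B: pre-tax p* = $72, q* = 326; post-tax q = 266; deadweight loss = $660.
Difference: $363 vs $660 → market B is larger by $297.

Market B, by $297.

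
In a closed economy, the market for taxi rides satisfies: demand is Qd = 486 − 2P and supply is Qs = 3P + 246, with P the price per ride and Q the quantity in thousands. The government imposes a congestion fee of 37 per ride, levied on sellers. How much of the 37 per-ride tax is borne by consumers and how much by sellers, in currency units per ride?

Consumers bear 22.2 per ride; sellers bear 14.8 per ride.

Before the tax: set 486 − 2P = 3P + 246 → P* = 48, Q* = 390.
With the tax collected from sellers, supply shifts: Qs = 3(P − 37) + 246.
Solving gives Q = 345.6 with consumers paying 70.2 and sellers receiving 33.2 (the 37 wedge).
Burden on consumers: 22.2; on sellers: 14.8. (They sum to 37.)
The less price-elastic side of the market bears the larger share of a per-unit tax.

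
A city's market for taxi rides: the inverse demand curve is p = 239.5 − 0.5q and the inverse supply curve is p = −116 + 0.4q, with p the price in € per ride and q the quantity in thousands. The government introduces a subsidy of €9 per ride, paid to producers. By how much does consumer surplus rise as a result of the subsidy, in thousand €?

Consumer surplus rises by €2000 thousand.

Rewrite in direct form: qd = 479 − 2p and qs = 2.5p + 290.
Before the subsidy: set 479 − 2p = 2.5p + 290 → p* = €42, q* = 395.
With a per-unit subsidy paid to producers, each receives p + 9 per unit sold, so supply becomes qs = 2.5(p + 9) + 290.
Solving gives q = 405 with buyers paying €37 and producers receiving €46 (the €9 wedge).
ΔCS is the trapezoid between Q = 405 and Q = 395 of height €5: ½ · (395 + 405) · 5 = €2000.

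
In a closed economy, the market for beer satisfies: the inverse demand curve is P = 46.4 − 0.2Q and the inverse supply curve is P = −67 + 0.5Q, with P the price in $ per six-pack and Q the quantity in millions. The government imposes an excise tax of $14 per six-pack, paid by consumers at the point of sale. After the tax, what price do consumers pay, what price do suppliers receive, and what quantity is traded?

Rewrite in direct form: Qd = 232 − 5P and Qs = 2P + 134.
Before the tax: set 232 − 5P = 2P + 134 → P* = $14, Q* = 162.
With the tax collected from consumers, demand (in seller-price terms) shifts: Qd = 232 − 5(P + 14).
New equilibrium: consumers pay $18, suppliers receive $4, Q = 142. (Wedge: Pb − Ps = 14.)
The less price-elastic side of the market bears the larger share of a per-unit tax.

Consumers pay $18; suppliers receive $4; quantity = 142.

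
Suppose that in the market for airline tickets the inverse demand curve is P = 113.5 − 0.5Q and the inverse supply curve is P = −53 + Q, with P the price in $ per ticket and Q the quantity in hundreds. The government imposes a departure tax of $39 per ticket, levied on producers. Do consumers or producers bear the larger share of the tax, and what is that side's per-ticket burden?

Rewrite in direct form: Qd = 227 − 2P and Qs = P + 53.
Without the tax, 227 − 2P = P + 53 gives 3P = 174, so P* = $58 and Q* = 111.
With the tax collected from producers, supply shifts: Qs = (P − 39) + 53.
Solving gives Q = 85 with consumers paying $71 and producers receiving $32 (the $39 wedge).
Per-ticket burden: consumers $13, producers $26.
Producers take the larger share because supply is less price-elastic here (demand slope 2 vs supply slope 1).

Producers bear the larger share: $26 per ticket.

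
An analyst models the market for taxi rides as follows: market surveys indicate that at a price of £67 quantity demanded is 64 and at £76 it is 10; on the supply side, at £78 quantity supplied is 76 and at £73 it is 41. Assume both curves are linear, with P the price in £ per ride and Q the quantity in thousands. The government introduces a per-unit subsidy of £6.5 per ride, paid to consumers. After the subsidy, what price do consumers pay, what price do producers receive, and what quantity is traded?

Consumers pay £68.5; producers receive £75; quantity = 55.

Demand slope: (10 − 64)/(76 − 67) = -6, so Qd = 466 − 6P.
Supply slope: (41 − 76)/(73 − 78) = 7, so Qs = 7P − 470.
Before the subsidy: set 466 − 6P = 7P − 470 → P* = £72, Q* = 34.
With a per-unit subsidy paid to consumers, each effectively pays P − 6.5, so demand becomes Qd = 466 − 6(P − 6.5).
New equilibrium: consumers pay £68.5, producers receive £75, Q = 55. (Wedge: Pb − Ps = −6.5.)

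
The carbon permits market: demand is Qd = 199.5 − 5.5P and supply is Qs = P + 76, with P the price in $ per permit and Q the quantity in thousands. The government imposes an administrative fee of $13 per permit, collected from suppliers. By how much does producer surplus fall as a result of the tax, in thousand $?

Producer surplus falls by $984.5 thousand.

Before the tax: set 199.5 − 5.5P = P + 76 → P* = $19, Q* = 95.
With the tax collected from suppliers, supply shifts: Qs = (P − 13) + 76.
Solving gives Q = 84 with consumers paying $21 and suppliers receiving $8 (the $13 wedge).
ΔPS is the trapezoid between Q = 84 and Q = 95 of height $11: ½ · (95 + 84) · 11 = $984.5.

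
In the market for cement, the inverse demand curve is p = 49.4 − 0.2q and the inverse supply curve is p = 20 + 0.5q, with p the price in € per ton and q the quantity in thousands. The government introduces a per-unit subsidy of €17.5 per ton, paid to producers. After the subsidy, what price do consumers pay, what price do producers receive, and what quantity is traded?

Consumers pay €36; producers receive €53.5; quantity = 67.

Inverting to q(p) form: qd = 247 − 5p; qs = 2p − 40.
Before the subsidy: set 247 − 5p = 2p − 40 → p* = €41, q* = 42.
With a per-unit subsidy paid to producers, each receives p + 17.5 per unit sold, so supply becomes qs = 2(p + 17.5) − 40.
Solving gives q = 67 with consumers paying €36 and producers receiving €53.5 (the €17.5 wedge).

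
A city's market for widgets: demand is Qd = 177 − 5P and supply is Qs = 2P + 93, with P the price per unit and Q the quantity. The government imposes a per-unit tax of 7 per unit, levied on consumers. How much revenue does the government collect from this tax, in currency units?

Before the tax: set 177 − 5P = 2P + 93 → P* = 12, Q* = 117.
With the tax collected from consumers, demand (in seller-price terms) shifts: Qd = 177 − 5(P + 7).
New equilibrium: consumers pay 14, suppliers receive 7, Q = 107. (Wedge: Pb − Ps = 7.)
Revenue = t · Q = 7 · 107 = 749.

Tax revenue = 749.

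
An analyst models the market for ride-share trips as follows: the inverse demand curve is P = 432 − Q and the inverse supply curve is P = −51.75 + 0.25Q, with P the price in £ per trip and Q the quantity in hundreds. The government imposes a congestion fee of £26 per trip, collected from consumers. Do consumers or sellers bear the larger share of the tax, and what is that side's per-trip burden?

Inverting to Q(P) form: Qd = 432 − P; Qs = 4P + 207.
Before the tax: set 432 − P = 4P + 207 → P* = £45, Q* = 387.
With the tax collected from consumers, demand (in seller-price terms) shifts: Qd = 432 − (P + 26).
New equilibrium: consumers pay £65.8, sellers receive £39.8, Q = 366.2. (Wedge: Pb − Ps = 26.)
Per-trip burden: consumers £20.8, sellers £5.2.
Consumers take the larger share because demand is less price-elastic here (demand slope 1 vs supply slope 4).
The less price-elastic side of the market bears the larger share of a per-unit tax.

Consumers bear the larger share: £20.8 per trip.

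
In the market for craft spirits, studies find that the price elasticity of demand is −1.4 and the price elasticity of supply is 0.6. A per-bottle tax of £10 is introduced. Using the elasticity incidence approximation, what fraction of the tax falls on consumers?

Incidence ratio: consumers' share ≈ εs / (εs + |εd|) = 0.6 / (0.6 + 1.4) = 0.3.
Supply is the less elastic side, so consumers bear the smaller share.

Consumers' share ≈ 0.3.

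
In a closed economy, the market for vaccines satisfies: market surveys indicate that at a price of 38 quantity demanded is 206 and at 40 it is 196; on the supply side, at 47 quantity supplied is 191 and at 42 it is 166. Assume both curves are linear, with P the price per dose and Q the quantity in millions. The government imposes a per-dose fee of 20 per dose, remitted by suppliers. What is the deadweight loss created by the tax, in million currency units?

Deadweight loss = 500 million.

Demand slope: (196 − 206)/(40 − 38) = -5, so Qd = 396 − 5P.
Supply slope: (166 − 191)/(42 − 47) = 5, so Qs = 5P − 44.
Without the tax, 396 − 5P = 5P − 44 gives 10P = 440, so P* = 44 and Q* = 176.
With the tax collected from suppliers, supply shifts: Qs = 5(P − 20) − 44.
Solving gives Q = 126 with buyers paying 54 and suppliers receiving 34 (the 20 wedge).
Quantity falls by |ΔQ| = |176 − 126| = 50.
DWL = ½ · t · |ΔQ| = ½ · 20 · 50 = 500.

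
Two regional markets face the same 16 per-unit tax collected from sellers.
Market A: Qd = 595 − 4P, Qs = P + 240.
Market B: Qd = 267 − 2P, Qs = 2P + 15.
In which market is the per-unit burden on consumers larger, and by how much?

Market A: pre-tax P* = 71, Q* = 311; post-tax Q = 298.2; per-unit burden on consumers = 3.2.
Market B: pre-tax P* = 63, Q* = 141; post-tax Q = 125; per-unit burden on consumers = 8.
Difference: 3.2 vs 8 → market B is larger by 4.8.

Market B, by 4.8.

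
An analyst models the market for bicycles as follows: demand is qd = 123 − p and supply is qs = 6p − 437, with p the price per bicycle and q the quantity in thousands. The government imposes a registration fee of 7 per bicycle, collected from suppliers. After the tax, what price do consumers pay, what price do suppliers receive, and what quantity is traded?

Consumers pay 86; suppliers receive 79; quantity = 37.

Before the tax: set 123 − p = 6p − 437 → p* = 80, q* = 43.
With the tax collected from suppliers, supply shifts: qs = 6(p − 7) − 437.
Solving gives q = 37 with consumers paying 86 and suppliers receiving 79 (the 7 wedge).
The less price-elastic side of the market bears the larger share of a per-unit tax.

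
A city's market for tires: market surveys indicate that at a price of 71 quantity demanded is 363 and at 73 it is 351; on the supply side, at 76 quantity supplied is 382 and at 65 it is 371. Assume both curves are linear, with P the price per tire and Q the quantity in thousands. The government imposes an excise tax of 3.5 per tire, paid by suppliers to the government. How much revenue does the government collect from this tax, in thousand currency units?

Tax revenue = 1302 thousand.

Demand slope: (351 − 363)/(73 − 71) = -6, so Qd = 789 − 6P.
Supply slope: (371 − 382)/(65 − 76) = 1, so Qs = P + 306.
Before the tax: set 789 − 6P = P + 306 → P* = 69, Q* = 375.
With the tax collected from suppliers, supply shifts: Qs = (P − 3.5) + 306.
Solving gives Q = 372 with buyers paying 69.5 and suppliers receiving 66 (the 3.5 wedge).
Revenue = t · Q = 3.5 · 372 = 1302.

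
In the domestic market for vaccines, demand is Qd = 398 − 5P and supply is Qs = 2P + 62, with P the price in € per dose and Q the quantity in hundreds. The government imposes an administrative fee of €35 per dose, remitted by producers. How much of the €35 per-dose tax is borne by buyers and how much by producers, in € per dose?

Buyers bear €10 per dose; producers bear €25 per dose.

Without the tax, 398 − 5P = 2P + 62 gives 7P = 336, so P* = €48 and Q* = 158.
With the tax collected from producers, supply shifts: Qs = 2(P − 35) + 62.
New equilibrium: buyers pay €58, producers receive €23, Q = 108. (Wedge: Pb − Ps = 35.)
Burden on buyers: €10; on producers: €25. (They sum to €35.)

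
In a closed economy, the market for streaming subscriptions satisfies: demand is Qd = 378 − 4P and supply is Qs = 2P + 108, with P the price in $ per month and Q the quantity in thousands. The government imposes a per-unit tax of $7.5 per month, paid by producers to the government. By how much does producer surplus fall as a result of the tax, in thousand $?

Without the tax, 378 − 4P = 2P + 108 gives 6P = 270, so P* = $45 and Q* = 198.
With the tax collected from producers, supply shifts: Qs = 2(P − 7.5) + 108.
Solving gives Q = 188 with buyers paying $47.5 and producers receiving $40 (the $7.5 wedge).
ΔPS is the trapezoid between Q = 188 and Q = 198 of height $5: ½ · (198 + 188) · 5 = $965.

Producer surplus falls by $965 thousand.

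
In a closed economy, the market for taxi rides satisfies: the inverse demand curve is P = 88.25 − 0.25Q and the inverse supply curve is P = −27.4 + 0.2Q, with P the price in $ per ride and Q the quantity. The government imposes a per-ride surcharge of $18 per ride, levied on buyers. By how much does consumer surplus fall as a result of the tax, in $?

Consumer surplus falls by $2370.

Inverting to Q(P) form: Qd = 353 − 4P; Qs = 5P + 137.
Before the tax: set 353 − 4P = 5P + 137 → P* = $24, Q* = 257.
With the tax collected from buyers, demand (in seller-price terms) shifts: Qd = 353 − 4(P + 18).
Solving gives Q = 217 with buyers paying $34 and suppliers receiving $16 (the $18 wedge).
ΔCS is the trapezoid between Q = 217 and Q = 257 of height $10: ½ · (257 + 217) · 10 = $2370.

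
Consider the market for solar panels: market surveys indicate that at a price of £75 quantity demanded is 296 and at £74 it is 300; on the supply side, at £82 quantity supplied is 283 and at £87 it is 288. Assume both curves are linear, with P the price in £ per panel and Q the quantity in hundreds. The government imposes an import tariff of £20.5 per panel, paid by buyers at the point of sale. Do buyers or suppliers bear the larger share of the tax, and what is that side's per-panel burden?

Demand slope: (300 − 296)/(74 − 75) = -4, so Qd = 596 − 4P.
Supply slope: (288 − 283)/(87 − 82) = 1, so Qs = P + 201.
Without the tax, 596 − 4P = P + 201 gives 5P = 395, so P* = £79 and Q* = 280.
With the tax collected from buyers, demand (in seller-price terms) shifts: Qd = 596 − 4(P + 20.5).
Solving gives Q = 263.6 with buyers paying £83.1 and suppliers receiving £62.6 (the £20.5 wedge).
Per-panel burden: buyers £4.1, suppliers £16.4.
Suppliers take the larger share because supply is less price-elastic here (demand slope 4 vs supply slope 1).
The less price-elastic side of the market bears the larger share of a per-unit tax.

Suppliers bear the larger share: £16.4 per panel.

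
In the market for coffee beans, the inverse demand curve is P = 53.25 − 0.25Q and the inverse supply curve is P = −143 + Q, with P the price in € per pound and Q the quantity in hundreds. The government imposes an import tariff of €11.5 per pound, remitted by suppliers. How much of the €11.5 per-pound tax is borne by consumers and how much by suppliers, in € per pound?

Inverting to Q(P) form: Qd = 213 − 4P; Qs = P + 143.
Before the tax: set 213 − 4P = P + 143 → P* = €14, Q* = 157.
With the tax collected from suppliers, supply shifts: Qs = (P − 11.5) + 143.
Solving gives Q = 147.8 with consumers paying €16.3 and suppliers receiving €4.8 (the €11.5 wedge).
Burden on consumers: €2.3; on suppliers: €9.2. (They sum to €11.5.)

Consumers bear €2.3 per pound; suppliers bear €9.2 per pound.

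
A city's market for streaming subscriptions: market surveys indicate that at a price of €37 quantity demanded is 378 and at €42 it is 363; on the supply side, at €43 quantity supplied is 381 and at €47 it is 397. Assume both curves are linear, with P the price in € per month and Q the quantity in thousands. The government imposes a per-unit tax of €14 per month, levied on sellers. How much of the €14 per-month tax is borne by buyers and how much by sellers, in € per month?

Demand slope: (363 − 378)/(42 − 37) = -3, so Qd = 489 − 3P.
Supply slope: (397 − 381)/(47 − 43) = 4, so Qs = 4P + 209.
Without the tax, 489 − 3P = 4P + 209 gives 7P = 280, so P* = €40 and Q* = 369.
With the tax collected from sellers, supply shifts: Qs = 4(P − 14) + 209.
Solving gives Q = 345 with buyers paying €48 and sellers receiving €34 (the €14 wedge).
Burden on buyers: €8; on sellers: €6. (They sum to €14.)

Buyers bear €8 per month; sellers bear €6 per month.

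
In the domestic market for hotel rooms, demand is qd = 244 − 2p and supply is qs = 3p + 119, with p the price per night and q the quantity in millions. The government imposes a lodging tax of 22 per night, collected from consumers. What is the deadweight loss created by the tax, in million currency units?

Deadweight loss = 290.4 million.

Without the tax, 244 − 2p = 3p + 119 gives 5p = 125, so p* = 25 and q* = 194.
With the tax collected from consumers, demand (in seller-price terms) shifts: qd = 244 − 2(p + 22).
Solving gives q = 167.6 with consumers paying 38.2 and producers receiving 16.2 (the 22 wedge).
Quantity falls by |ΔQ| = |194 − 167.6| = 26.4.
DWL = ½ · t · |ΔQ| = ½ · 22 · 26.4 = 290.4.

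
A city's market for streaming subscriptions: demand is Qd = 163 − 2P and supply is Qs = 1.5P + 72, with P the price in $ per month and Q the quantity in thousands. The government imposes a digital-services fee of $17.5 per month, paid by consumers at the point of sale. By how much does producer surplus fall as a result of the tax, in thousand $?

Before the tax: set 163 − 2P = 1.5P + 72 → P* = $26, Q* = 111.
With the tax collected from consumers, demand (in seller-price terms) shifts: Qd = 163 − 2(P + 17.5).
New equilibrium: consumers pay $33.5, producers receive $16, Q = 96. (Wedge: Pb − Ps = 17.5.)
ΔPS is the trapezoid between Q = 96 and Q = 111 of height $10: ½ · (111 + 96) · 10 = $1035.

Producer surplus falls by $1035 thousand.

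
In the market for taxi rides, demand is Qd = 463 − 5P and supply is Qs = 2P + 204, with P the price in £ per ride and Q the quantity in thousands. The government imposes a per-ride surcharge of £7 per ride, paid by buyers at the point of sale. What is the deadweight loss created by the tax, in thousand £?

Before the tax: set 463 − 5P = 2P + 204 → P* = £37, Q* = 278.
With the tax collected from buyers, demand (in seller-price terms) shifts: Qd = 463 − 5(P + 7).
New equilibrium: buyers pay £39, producers receive £32, Q = 268. (Wedge: Pb − Ps = 7.)
Quantity falls by |ΔQ| = |278 − 268| = 10.
DWL = ½ · t · |ΔQ| = ½ · 7 · 10 = £35.

Deadweight loss = £35 thousand.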